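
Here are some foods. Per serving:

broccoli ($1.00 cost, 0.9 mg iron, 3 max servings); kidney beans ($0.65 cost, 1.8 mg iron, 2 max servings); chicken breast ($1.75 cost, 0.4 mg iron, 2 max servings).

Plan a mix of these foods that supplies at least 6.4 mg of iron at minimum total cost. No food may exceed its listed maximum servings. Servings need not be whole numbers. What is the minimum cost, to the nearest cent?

Cost per mg of iron: kidney beans $0.3611, broccoli $1.1111, chicken breast $4.3750.
Take 2 servings of kidney beans: +3.6 mg iron for $1.30 (total $1.30, still need 2.8 mg).
Take 3 servings of broccoli: +2.7 mg iron for $3.00 (total $4.30, still need 0.1 mg).
Take 0.25 servings of chicken breast: +0.1 mg iron for $0.44 (total $4.74, still need 0.0 mg).
Greedy by cheapest-per-mg is optimal for a single linear constraint, so the minimum cost is $4.74.

$4.74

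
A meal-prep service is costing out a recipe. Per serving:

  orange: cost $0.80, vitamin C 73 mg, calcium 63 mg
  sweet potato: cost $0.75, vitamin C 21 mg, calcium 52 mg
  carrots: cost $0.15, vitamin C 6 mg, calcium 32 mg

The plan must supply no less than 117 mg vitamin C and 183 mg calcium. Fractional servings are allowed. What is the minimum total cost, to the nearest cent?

orange only: max(117/73, 183/63) = 2.905 servings → $2.32.
sweet potato only: max(117/21, 183/52) = 5.571 servings → $4.18.
carrots only: max(117/6, 183/32) = 19.5 servings → $2.92.
orange + sweet potato with both tight: 0.9062 servings and 2.421 servings → $2.54.
orange + carrots with both tight: 1.351 servings and 3.058 servings → $1.54.
sweet potato + carrots: intersection lies outside the first quadrant.
The minimum over all feasible corners is $1.54.

$1.54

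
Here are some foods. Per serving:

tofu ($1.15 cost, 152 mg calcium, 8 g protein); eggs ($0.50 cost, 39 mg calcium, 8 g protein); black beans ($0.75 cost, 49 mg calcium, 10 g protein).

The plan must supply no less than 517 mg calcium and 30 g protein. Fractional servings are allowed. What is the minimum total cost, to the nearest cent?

$4.01

At the optimum either one food covers both requirements or two foods hit both targets exactly; no other combination can be cheaper.
tofu only: max(517/152, 30/8) = 3.75 servings → $4.31.
eggs only: max(517/39, 30/8) = 13.26 servings → $6.63.
black beans only: max(517/49, 30/10) = 10.55 servings → $7.91.
tofu + eggs with both tight: 3.281 servings and 0.469 servings → $4.01.
tofu + black beans with both tight: 3.28 servings and 0.3759 servings → $4.05.
eggs + black beans with both targets exact would need a negative amount; discard.
Cheapest feasible corner: $4.01.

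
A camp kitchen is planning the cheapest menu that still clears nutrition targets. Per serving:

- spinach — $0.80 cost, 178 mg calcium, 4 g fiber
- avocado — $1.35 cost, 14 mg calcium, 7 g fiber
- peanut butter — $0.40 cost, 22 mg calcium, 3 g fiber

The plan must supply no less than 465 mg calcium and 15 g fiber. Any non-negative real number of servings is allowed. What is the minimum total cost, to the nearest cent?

This is a tiny linear program; its minimum lies at a vertex of the feasible set. List the vertices and price them.
spinach only: max(465/178, 15/4) = 3.75 servings → $3.00.
avocado only: max(465/14, 15/7) = 33.21 servings → $44.84.
peanut butter only: max(465/22, 15/3) = 21.14 servings → $8.45.
spinach + avocado with both tight: 2.559 servings and 0.6807 servings → $2.97.
spinach + peanut butter with both tight: 2.388 servings and 1.816 servings → $2.64.
avocado + peanut butter: the both-tight solution has a negative serving — not a feasible corner.
The minimum over all feasible corners is $2.64.

$2.64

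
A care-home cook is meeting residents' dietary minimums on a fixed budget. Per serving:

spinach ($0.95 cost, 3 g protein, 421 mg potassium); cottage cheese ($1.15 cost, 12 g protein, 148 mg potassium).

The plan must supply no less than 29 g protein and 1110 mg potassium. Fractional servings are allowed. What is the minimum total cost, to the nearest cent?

$4.08

Check every corner: each single food scaled to meet both minima, and each pair solved so both constraints bind.
spinach only: max(29/3, 1110/421) = 9.667 servings → $9.18.
cottage cheese only: max(29/12, 1110/148) = 7.5 servings → $8.62.
spinach + cottage cheese with both tight: 1.959 servings and 1.927 servings → $4.08.
The minimum over all feasible corners is $4.08.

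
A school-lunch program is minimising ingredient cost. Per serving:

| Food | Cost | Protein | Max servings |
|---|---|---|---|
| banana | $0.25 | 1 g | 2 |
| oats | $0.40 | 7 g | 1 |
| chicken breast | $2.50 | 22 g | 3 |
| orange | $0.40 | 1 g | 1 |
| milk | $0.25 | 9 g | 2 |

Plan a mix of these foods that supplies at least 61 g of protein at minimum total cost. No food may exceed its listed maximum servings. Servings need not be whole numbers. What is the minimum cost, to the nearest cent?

Cost per g of protein: milk $0.0278, oats $0.0571, chicken breast $0.1136, banana $0.2500, orange $0.4000.
Take 2 servings of milk: +18.0 g protein for $0.50 (total $0.50, still need 43.0 g).
Take 1 serving of oats: +7.0 g protein for $0.40 (total $0.90, still need 36.0 g).
Take 1.636 servings of chicken breast: +36.0 g protein for $4.09 (total $4.99, still need 0.0 g).
Greedy by cheapest-per-g is optimal for a single linear constraint, so the minimum cost is $4.99.

$4.99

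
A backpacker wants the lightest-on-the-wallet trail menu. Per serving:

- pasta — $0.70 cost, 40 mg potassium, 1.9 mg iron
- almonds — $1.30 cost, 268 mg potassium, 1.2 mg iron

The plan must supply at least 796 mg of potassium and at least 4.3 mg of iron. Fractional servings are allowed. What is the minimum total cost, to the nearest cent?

$4.08

At the optimum either one food covers both requirements or two foods hit both targets exactly; no other combination can be cheaper.
pasta only: max(796/40, 4.3/1.9) = 19.9 servings → $13.93.
almonds only: max(796/268, 4.3/1.2) = 3.583 servings → $4.66.
pasta + almonds with both tight: 0.4276 servings and 2.906 servings → $4.08.
Cheapest feasible corner: $4.08.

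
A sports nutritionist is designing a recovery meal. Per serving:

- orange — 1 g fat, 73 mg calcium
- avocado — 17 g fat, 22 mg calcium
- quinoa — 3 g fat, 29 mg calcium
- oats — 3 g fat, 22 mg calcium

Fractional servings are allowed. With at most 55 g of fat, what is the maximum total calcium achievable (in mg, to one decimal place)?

4015.0 mg

Calcium per g fat: orange 73, quinoa 9.667, oats 7.333, avocado 1.294.
With no serving limits, spend the whole fat allowance on orange: 55 g / 1 g × 73 mg = 4015.0 mg.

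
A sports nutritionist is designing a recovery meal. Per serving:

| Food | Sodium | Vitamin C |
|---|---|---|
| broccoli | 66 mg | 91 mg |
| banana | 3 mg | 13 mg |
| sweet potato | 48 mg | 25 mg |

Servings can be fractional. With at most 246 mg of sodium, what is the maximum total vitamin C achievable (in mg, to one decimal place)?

1066.0 mg

Vitamin C per mg sodium: banana 4.333, broccoli 1.379, sweet potato 0.5208.
With no serving limits, spend the whole sodium allowance on banana: 246 mg / 3 mg × 13 mg = 1066.0 mg.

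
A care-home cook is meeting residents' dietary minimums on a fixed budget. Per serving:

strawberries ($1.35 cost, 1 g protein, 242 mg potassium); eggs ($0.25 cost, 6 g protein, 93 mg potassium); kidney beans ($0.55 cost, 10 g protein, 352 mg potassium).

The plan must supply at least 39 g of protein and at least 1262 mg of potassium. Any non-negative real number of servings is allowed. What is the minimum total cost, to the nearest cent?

$2.07

At the optimum either one food covers both requirements or two foods hit both targets exactly; no other combination can be cheaper.
strawberries only: max(39/1, 1262/242) = 39 servings → $52.65.
eggs only: max(39/6, 1262/93) = 13.57 servings → $3.39.
kidney beans only: max(39/10, 1262/352) = 3.9 servings → $2.15.
strawberries + eggs with both tight: 2.903 servings and 6.016 servings → $5.42.
strawberries + kidney beans with both targets exact would need a negative amount; discard.
eggs + kidney beans with both tight: 0.9374 servings and 3.338 servings → $2.07.
So the least-cost plan costs $2.07.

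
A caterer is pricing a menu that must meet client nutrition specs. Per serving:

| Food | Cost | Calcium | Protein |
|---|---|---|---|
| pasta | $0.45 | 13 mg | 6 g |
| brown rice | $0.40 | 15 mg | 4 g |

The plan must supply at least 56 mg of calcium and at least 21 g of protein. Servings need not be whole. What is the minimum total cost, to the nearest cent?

This is a tiny linear program; its minimum lies at a vertex of the feasible set. List the vertices and price them.
pasta only: max(56/13, 21/6) = 4.308 servings → $1.94.
brown rice only: max(56/15, 21/4) = 5.25 servings → $2.10.
pasta + brown rice with both tight: 2.395 servings and 1.658 servings → $1.74.
The minimum over all feasible corners is $1.74.

$1.74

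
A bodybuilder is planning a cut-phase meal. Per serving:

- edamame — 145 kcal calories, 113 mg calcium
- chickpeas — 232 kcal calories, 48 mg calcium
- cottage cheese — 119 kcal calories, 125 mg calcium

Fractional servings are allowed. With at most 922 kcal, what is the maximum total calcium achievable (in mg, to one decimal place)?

Calcium per kcal: cottage cheese 1.05, edamame 0.7793, chickpeas 0.2069.
With no serving limits, spend the whole calories allowance on cottage cheese: 922 kcal / 119 kcal × 125 mg = 968.5 mg.

968.5 mg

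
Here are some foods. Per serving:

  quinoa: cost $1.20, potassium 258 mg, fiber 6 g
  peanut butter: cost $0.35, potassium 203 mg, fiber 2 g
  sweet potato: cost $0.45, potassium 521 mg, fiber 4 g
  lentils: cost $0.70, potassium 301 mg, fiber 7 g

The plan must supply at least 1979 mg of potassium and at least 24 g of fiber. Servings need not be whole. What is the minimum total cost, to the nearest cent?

$2.54

The cheapest plan sits at a corner of the feasible region — with two constraints it uses at most two foods.
quinoa only: max(1979/258, 24/6) = 7.671 servings → $9.20.
peanut butter only: max(1979/203, 24/2) = 12 servings → $4.20.
sweet potato only: max(1979/521, 24/4) = 6 servings → $2.70.
lentils only: max(1979/301, 24/7) = 6.575 servings → $4.60.
quinoa + peanut butter with both tight: 1.302 servings and 8.094 servings → $4.40.
quinoa + sweet potato with both tight: 2.191 servings and 2.713 servings → $3.85.
quinoa + lentils (both tight): parallel constraints — no distinct corner.
peanut butter + sweet potato: intersection lies outside the first quadrant.
peanut butter + lentils with both tight: 8.094 servings and 1.116 servings → $3.61.
sweet potato + lentils with both tight: 2.713 servings and 1.878 servings → $2.54.
So the least-cost plan costs $2.54.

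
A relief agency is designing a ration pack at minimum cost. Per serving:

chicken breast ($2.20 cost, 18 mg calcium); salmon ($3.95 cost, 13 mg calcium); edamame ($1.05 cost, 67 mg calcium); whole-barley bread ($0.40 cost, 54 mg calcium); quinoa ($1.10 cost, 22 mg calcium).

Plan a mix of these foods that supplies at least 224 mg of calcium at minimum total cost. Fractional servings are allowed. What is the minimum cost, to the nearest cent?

$1.66

Cost per mg of calcium: whole-barley bread $0.0074, edamame $0.0157, quinoa $0.0500, chicken breast $0.1222, salmon $0.3038.
With no serving limits, use only whole-barley bread: 224 mg / 54 mg = 4.148 servings × $0.40 = $1.66.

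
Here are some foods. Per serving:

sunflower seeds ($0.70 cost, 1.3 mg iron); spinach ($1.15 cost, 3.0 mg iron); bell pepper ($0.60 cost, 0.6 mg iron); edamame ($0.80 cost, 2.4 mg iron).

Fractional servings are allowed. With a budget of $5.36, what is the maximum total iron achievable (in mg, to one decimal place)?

Iron per dollar: edamame 3, spinach 2.609, sunflower seeds 1.857, bell pepper 1.
With no serving limits, spend the whole cost allowance on edamame: $5.36 / $0.80 × 2.4 mg = 16.1 mg.

16.1 mg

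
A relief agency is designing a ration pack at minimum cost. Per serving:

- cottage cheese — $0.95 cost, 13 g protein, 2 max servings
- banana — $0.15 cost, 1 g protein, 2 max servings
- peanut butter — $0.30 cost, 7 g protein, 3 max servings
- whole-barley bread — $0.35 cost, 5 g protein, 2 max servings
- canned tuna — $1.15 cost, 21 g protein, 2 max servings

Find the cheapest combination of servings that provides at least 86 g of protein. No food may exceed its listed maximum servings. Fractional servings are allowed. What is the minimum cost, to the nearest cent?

Cost per g of protein: peanut butter $0.0429, canned tuna $0.0548, whole-barley bread $0.0700, cottage cheese $0.0731, banana $0.1500.
Take 3 servings of peanut butter: +21.0 g protein for $0.90 (total $0.90, still need 65.0 g).
Take 2 servings of canned tuna: +42.0 g protein for $2.30 (total $3.20, still need 23.0 g).
Take 2 servings of whole-barley bread: +10.0 g protein for $0.70 (total $3.90, still need 13.0 g).
Take 1 serving of cottage cheese: +13.0 g protein for $0.95 (total $4.85, still need 0.0 g).
Filling from the cheapest source first is optimal under one linear minimum: $4.85.

$4.85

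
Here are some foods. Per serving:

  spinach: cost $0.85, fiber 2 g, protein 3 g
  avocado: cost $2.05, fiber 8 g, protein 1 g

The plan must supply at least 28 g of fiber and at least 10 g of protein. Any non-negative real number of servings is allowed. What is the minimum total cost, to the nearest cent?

$7.97

The cheapest plan sits at a corner of the feasible region — with two constraints it uses at most two foods.
spinach only: max(28/2, 10/3) = 14 servings → $11.90.
avocado only: max(28/8, 10/1) = 10 servings → $20.50.
spinach + avocado with both tight: 2.364 servings and 2.909 servings → $7.97.
Cheapest feasible corner: $7.97.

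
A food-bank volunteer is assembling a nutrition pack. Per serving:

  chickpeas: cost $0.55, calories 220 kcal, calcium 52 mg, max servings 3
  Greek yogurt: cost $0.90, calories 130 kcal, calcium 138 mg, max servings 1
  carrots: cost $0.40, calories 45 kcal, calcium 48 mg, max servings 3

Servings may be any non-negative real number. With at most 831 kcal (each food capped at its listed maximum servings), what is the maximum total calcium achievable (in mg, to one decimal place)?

415.8 mg

Calcium per kcal: carrots 1.067, Greek yogurt 1.062, chickpeas 0.2364.
Take 3 servings of carrots: uses 135 kcal, +144.0 mg calcium (running total 144.0 mg).
Take 1 serving of Greek yogurt: uses 130 kcal, +138.0 mg calcium (running total 282.0 mg).
Take 2.573 servings of chickpeas: uses 566 kcal, +133.8 mg calcium (running total 415.8 mg).
Filling greedily by calcium-per-kcal is optimal for one linear limit, giving 415.8 mg.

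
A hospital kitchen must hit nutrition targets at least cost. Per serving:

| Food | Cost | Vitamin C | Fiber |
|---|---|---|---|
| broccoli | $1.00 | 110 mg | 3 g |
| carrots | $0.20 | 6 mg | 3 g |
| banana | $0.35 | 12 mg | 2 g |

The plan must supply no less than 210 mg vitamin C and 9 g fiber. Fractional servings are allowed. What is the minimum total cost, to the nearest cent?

Minimising a linear cost over {vitamin C ≥ 210, fiber ≥ 9, servings ≥ 0} — the optimum is at a vertex, using one or two foods.
broccoli only: max(210/110, 9/3) = 3 servings → $3.00.
carrots only: max(210/6, 9/3) = 35 servings → $7.00.
banana only: max(210/12, 9/2) = 17.5 servings → $6.12.
broccoli + carrots with both tight: 1.846 servings and 1.154 servings → $2.08.
broccoli + banana with both tight: 1.696 servings and 1.957 servings → $2.38.
carrots + banana: intersection lies outside the first quadrant.
The minimum over all feasible corners is $2.08.

$2.08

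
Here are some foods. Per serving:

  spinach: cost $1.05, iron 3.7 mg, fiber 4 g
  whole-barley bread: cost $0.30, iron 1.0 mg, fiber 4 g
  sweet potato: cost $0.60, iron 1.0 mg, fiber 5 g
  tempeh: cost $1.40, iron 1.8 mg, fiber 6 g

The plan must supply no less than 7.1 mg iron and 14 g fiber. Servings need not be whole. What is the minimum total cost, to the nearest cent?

$2.05

Two binding constraints pin down two serving amounts, so the optimal mix uses at most two foods. The candidates are each food alone (scaled to the tighter of iron/fiber) and each pair with both constraints tight.
spinach only: max(7.1/3.7, 14/4) = 3.5 servings → $3.67.
whole-barley bread only: max(7.1/1.0, 14/4) = 7.1 servings → $2.13.
sweet potato only: max(7.1/1.0, 14/5) = 7.1 servings → $4.26.
tempeh only: max(7.1/1.8, 14/6) = 3.944 servings → $5.52.
spinach + whole-barley bread with both tight: 1.333 servings and 2.167 servings → $2.05.
spinach + sweet potato with both tight: 1.483 servings and 1.614 servings → $2.53.
spinach + tempeh with both tight: 1.16 servings and 1.56 servings → $3.40.
whole-barley bread + sweet potato with both targets exact would need a negative amount; discard.
whole-barley bread + tempeh with both targets exact would need a negative amount; discard.
sweet potato + tempeh: the both-tight solution has a negative serving — not a feasible corner.
So the least-cost plan costs $2.05.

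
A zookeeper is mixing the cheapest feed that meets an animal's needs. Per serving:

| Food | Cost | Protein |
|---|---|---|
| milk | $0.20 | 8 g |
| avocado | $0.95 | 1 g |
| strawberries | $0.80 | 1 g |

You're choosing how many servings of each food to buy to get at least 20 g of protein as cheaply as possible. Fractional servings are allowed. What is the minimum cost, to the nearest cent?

Cost per g of protein: milk $0.0250, strawberries $0.8000, avocado $0.9500.
With no serving limits, use only milk: 20 g / 8 g = 2.5 servings × $0.20 = $0.50.

$0.50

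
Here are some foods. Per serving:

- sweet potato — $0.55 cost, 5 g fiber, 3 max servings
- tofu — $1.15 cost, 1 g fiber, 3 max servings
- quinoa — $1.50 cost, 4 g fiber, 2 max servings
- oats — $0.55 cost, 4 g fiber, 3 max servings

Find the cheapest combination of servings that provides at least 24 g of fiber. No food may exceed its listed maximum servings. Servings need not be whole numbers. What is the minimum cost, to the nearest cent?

Cost per g of fiber: sweet potato $0.1100, oats $0.1375, quinoa $0.3750, tofu $1.1500.
Take 3 servings of sweet potato: +15.0 g fiber for $1.65 (total $1.65, still need 9.0 g).
Take 2.25 servings of oats: +9.0 g fiber for $1.24 (total $2.89, still need 0.0 g).
Greedy by cheapest-per-g is optimal for a single linear constraint, so the minimum cost is $2.89.

$2.89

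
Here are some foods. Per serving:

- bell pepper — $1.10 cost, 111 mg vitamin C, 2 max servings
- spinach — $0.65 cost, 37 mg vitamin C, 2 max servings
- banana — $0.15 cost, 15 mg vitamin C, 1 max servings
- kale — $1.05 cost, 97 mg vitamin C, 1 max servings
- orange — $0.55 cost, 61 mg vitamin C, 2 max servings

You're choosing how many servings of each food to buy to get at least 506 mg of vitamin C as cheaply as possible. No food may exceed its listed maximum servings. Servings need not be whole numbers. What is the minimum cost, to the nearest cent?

Cost per mg of vitamin C: orange $0.0090, bell pepper $0.0099, banana $0.0100, kale $0.0108, spinach $0.0176.
Take 2 servings of orange: +122.0 mg vitamin C for $1.10 (total $1.10, still need 384.0 mg).
Take 2 servings of bell pepper: +222.0 mg vitamin C for $2.20 (total $3.30, still need 162.0 mg).
Take 1 serving of banana: +15.0 mg vitamin C for $0.15 (total $3.45, still need 147.0 mg).
Take 1 serving of kale: +97.0 mg vitamin C for $1.05 (total $4.50, still need 50.0 mg).
Take 1.351 servings of spinach: +50.0 mg vitamin C for $0.88 (total $5.38, still need 0.0 mg).
Filling from the cheapest source first is optimal under one linear minimum: $5.38.

$5.38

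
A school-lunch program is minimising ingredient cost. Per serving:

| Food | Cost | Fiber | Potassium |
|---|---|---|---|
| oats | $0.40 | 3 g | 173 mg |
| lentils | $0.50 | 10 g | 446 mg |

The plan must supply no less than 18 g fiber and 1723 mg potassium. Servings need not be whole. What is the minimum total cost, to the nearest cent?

$1.93

Compare the cost at each extreme point of the feasible region.
oats only: max(18/3, 1723/173) = 9.96 servings → $3.98.
lentils only: max(18/10, 1723/446) = 3.863 servings → $1.93.
oats + lentils: the both-tight solution has a negative serving — not a feasible corner.
The minimum over all feasible corners is $1.93.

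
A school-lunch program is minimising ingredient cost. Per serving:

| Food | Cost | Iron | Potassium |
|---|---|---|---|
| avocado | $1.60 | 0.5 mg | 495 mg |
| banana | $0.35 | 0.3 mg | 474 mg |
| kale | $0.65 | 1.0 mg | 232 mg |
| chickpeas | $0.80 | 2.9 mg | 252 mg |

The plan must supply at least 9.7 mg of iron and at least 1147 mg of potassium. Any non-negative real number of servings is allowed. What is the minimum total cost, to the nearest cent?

$2.86

This is a tiny linear program; its minimum lies at a vertex of the feasible set. List the vertices and price them.
avocado only: max(9.7/0.5, 1147/495) = 19.4 servings → $31.04.
banana only: max(9.7/0.3, 1147/474) = 32.33 servings → $11.32.
kale only: max(9.7/1.0, 1147/232) = 9.7 servings → $6.30.
chickpeas only: max(9.7/2.9, 1147/252) = 4.552 servings → $3.64.
avocado + banana with both targets exact would need a negative amount; discard.
avocado + kale with both targets exact would need a negative amount; discard.
avocado + chickpeas with both tight: 0.6735 servings and 3.229 servings → $3.66.
banana + kale: intersection lies outside the first quadrant.
banana + chickpeas with both tight: 0.6789 servings and 3.275 servings → $2.86.
kale + chickpeas with both tight: 2.096 servings and 2.622 servings → $3.46.
Cheapest feasible corner: $2.86.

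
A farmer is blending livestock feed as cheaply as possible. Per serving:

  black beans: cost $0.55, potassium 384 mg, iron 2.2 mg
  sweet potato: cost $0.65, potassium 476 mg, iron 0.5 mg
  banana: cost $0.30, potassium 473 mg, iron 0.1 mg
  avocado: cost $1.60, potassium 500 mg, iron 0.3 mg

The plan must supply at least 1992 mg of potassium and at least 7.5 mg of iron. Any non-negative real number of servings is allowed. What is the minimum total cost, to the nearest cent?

Compare the cost at each extreme point of the feasible region.
black beans only: max(1992/384, 7.5/2.2) = 5.188 servings → $2.85.
sweet potato only: max(1992/476, 7.5/0.5) = 15 servings → $9.75.
banana only: max(1992/473, 7.5/0.1) = 75 servings → $22.50.
avocado only: max(1992/500, 7.5/0.3) = 25 servings → $40.00.
black beans + sweet potato with both tight: 3.01 servings and 1.757 servings → $2.80.
black beans + banana with both tight: 3.341 servings and 1.499 servings → $2.29.
black beans + avocado with both tight: 3.201 servings and 1.526 servings → $4.20.
sweet potato + banana with both targets exact would need a negative amount; discard.
sweet potato + avocado: intersection lies outside the first quadrant.
banana + avocado: intersection lies outside the first quadrant.
So the least-cost plan costs $2.29.

$2.29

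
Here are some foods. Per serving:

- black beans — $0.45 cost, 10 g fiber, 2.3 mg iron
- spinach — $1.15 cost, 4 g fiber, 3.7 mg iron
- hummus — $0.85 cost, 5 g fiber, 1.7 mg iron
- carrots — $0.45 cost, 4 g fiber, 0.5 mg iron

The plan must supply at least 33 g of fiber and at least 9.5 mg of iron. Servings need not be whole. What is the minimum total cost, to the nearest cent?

$1.86

A basic optimal solution has at most two foods positive. Try each food alone and each pair with both targets met exactly.
black beans only: max(33/10, 9.5/2.3) = 4.13 servings → $1.86.
spinach only: max(33/4, 9.5/3.7) = 8.25 servings → $9.49.
hummus only: max(33/5, 9.5/1.7) = 6.6 servings → $5.61.
carrots only: max(33/4, 9.5/0.5) = 19 servings → $8.55.
black beans + spinach with both tight: 3.025 servings and 0.6871 servings → $2.15.
black beans + hummus with both tight: 1.564 servings and 3.473 servings → $3.66.
black beans + carrots with both targets exact would need a negative amount; discard.
spinach + hummus: the both-tight solution has a negative serving — not a feasible corner.
spinach + carrots with both tight: 1.68 servings and 6.57 servings → $4.89.
hummus + carrots with both tight: 5 servings and 2 servings → $5.15.
Cheapest feasible corner: $1.86.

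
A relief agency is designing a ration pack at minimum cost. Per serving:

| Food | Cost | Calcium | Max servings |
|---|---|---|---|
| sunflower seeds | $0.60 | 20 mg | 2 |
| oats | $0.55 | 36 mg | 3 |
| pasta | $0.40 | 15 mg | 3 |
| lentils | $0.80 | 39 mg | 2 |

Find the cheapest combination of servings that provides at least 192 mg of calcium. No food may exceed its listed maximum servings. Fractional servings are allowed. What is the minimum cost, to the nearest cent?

Cost per mg of calcium: oats $0.0153, lentils $0.0205, pasta $0.0267, sunflower seeds $0.0300.
Take 3 servings of oats: +108.0 mg calcium for $1.65 (total $1.65, still need 84.0 mg).
Take 2 servings of lentils: +78.0 mg calcium for $1.60 (total $3.25, still need 6.0 mg).
Take 0.4 servings of pasta: +6.0 mg calcium for $0.16 (total $3.41, still need 0.0 mg).
Filling from the cheapest source first is optimal under one linear minimum: $3.41.

$3.41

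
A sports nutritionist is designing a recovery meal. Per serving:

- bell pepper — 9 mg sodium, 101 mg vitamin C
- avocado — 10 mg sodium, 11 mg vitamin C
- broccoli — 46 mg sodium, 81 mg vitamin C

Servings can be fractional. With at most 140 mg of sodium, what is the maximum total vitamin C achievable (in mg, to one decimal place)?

Vitamin C per mg sodium: bell pepper 11.22, broccoli 1.761, avocado 1.1.
With no serving limits, spend the whole sodium allowance on bell pepper: 140 mg / 9 mg × 101 mg = 1571.1 mg.

1571.1 mg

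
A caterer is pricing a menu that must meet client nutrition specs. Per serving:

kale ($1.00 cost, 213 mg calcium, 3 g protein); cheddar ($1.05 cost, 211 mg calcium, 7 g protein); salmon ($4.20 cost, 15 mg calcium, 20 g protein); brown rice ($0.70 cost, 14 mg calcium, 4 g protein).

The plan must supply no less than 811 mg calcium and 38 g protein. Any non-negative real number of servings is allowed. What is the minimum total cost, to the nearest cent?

$5.70

Two binding constraints pin down two serving amounts, so the optimal mix uses at most two foods. The candidates are each food alone (scaled to the tighter of calcium/protein) and each pair with both constraints tight.
kale only: max(811/213, 38/3) = 12.67 servings → $12.67.
cheddar only: max(811/211, 38/7) = 5.429 servings → $5.70.
salmon only: max(811/15, 38/20) = 54.07 servings → $227.08.
brown rice only: max(811/14, 38/4) = 57.93 servings → $40.55.
kale + cheddar with both targets exact would need a negative amount; discard.
kale + salmon with both tight: 3.713 servings and 1.343 servings → $9.35.
kale + brown rice with both tight: 3.348 servings and 6.989 servings → $8.24.
cheddar + salmon with both tight: 3.803 servings and 0.5689 servings → $6.38.
cheddar + brown rice with both tight: 3.635 servings and 3.138 servings → $6.01.
salmon + brown rice with both targets exact would need a negative amount; discard.
The minimum over all feasible corners is $5.70.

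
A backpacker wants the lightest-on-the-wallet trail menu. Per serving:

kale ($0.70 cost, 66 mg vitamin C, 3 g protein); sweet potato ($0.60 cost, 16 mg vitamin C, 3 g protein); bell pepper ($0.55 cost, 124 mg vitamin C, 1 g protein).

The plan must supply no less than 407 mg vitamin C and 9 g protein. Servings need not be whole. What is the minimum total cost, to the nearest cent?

$2.75

Compare the cost at each extreme point of the feasible region.
kale only: max(407/66, 9/3) = 6.167 servings → $4.32.
sweet potato only: max(407/16, 9/3) = 25.44 servings → $15.26.
bell pepper only: max(407/124, 9/1) = 9 servings → $4.95.
kale + sweet potato: the both-tight solution has a negative serving — not a feasible corner.
kale + bell pepper with both tight: 2.317 servings and 2.049 servings → $2.75.
sweet potato + bell pepper with both tight: 1.992 servings and 3.025 servings → $2.86.
Cheapest feasible corner: $2.75.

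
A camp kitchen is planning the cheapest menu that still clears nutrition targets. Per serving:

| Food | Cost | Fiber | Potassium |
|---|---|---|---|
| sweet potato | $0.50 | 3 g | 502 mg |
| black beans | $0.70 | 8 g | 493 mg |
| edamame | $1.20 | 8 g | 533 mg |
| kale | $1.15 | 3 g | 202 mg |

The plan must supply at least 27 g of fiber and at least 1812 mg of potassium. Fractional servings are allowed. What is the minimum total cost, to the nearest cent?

At the optimum either one food covers both requirements or two foods hit both targets exactly; no other combination can be cheaper.
sweet potato only: max(27/3, 1812/502) = 9 servings → $4.50.
black beans only: max(27/8, 1812/493) = 3.675 servings → $2.57.
edamame only: max(27/8, 1812/533) = 3.4 servings → $4.08.
kale only: max(27/3, 1812/202) = 9 servings → $10.35.
sweet potato + black beans with both tight: 0.4671 servings and 3.2 servings → $2.47.
sweet potato + edamame with both tight: 0.04344 servings and 3.359 servings → $4.05.
sweet potato + kale with both targets exact would need a negative amount; discard.
black beans + edamame: the both-tight solution has a negative serving — not a feasible corner.
black beans + kale with both tight: 0.1314 servings and 8.65 servings → $10.04.
edamame + kale with both tight: 1.059 servings and 6.176 servings → $8.37.
The minimum over all feasible corners is $2.47.

$2.47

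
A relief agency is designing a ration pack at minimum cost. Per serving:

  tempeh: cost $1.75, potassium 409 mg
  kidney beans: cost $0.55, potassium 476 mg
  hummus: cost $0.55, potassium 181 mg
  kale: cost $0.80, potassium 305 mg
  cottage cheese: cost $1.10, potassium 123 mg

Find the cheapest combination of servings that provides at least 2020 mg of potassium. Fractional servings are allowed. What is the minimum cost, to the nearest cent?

$2.33

Cost per mg of potassium: kidney beans $0.0012, kale $0.0026, hummus $0.0030, tempeh $0.0043, cottage cheese $0.0089.
With no serving limits, use only kidney beans: 2020 mg / 476 mg = 4.244 servings × $0.55 = $2.33.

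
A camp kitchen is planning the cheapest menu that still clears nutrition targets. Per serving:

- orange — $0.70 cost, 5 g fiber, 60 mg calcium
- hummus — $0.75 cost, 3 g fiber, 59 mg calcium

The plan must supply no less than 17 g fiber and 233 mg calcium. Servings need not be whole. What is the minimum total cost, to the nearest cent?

$2.72

Check every corner: each single food scaled to meet both minima, and each pair solved so both constraints bind.
orange only: max(17/5, 233/60) = 3.883 servings → $2.72.
hummus only: max(17/3, 233/59) = 5.667 servings → $4.25.
orange + hummus with both tight: 2.643 servings and 1.261 servings → $2.80.
The minimum over all feasible corners is $2.72.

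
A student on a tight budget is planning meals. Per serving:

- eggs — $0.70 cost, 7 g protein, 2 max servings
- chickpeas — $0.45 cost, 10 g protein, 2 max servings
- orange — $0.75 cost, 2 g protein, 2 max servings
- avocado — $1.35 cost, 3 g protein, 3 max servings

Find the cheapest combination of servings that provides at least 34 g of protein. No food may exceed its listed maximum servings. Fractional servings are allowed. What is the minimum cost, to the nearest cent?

$2.30

Cost per g of protein: chickpeas $0.0450, eggs $0.1000, orange $0.3750, avocado $0.4500.
Take 2 servings of chickpeas: +20.0 g protein for $0.90 (total $0.90, still need 14.0 g).
Take 2 servings of eggs: +14.0 g protein for $1.40 (total $2.30, still need 0.0 g).
Greedy by cheapest-per-g is optimal for a single linear constraint, so the minimum cost is $2.30.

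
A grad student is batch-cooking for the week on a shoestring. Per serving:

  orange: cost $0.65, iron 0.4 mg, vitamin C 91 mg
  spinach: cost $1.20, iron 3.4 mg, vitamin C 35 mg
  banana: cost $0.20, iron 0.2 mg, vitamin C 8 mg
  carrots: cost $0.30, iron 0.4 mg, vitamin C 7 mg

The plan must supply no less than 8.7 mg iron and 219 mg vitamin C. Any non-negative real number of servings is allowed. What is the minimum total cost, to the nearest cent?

At the optimum either one food covers both requirements or two foods hit both targets exactly; no other combination can be cheaper.
orange only: max(8.7/0.4, 219/91) = 21.75 servings → $14.14.
spinach only: max(8.7/3.4, 219/35) = 6.257 servings → $7.51.
banana only: max(8.7/0.2, 219/8) = 43.5 servings → $8.70.
carrots only: max(8.7/0.4, 219/7) = 31.29 servings → $9.39.
orange + spinach with both tight: 1.49 servings and 2.384 servings → $3.83.
orange + banana: the both-tight solution has a negative serving — not a feasible corner.
orange + carrots with both tight: 0.7946 servings and 20.96 servings → $6.80.
spinach + banana with both tight: 1.277 servings and 21.79 servings → $5.89.
spinach + carrots: intersection lies outside the first quadrant.
banana + carrots with both tight: 14.83 servings and 14.33 servings → $7.27.
The minimum over all feasible corners is $3.83.

$3.83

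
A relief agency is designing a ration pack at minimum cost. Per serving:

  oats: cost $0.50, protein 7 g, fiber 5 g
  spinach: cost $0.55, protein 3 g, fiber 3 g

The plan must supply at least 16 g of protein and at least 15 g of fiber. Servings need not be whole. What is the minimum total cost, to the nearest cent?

$1.50

With two linear requirements the optimum uses one or two foods; enumerate the corners.
oats only: max(16/7, 15/5) = 3 servings → $1.50.
spinach only: max(16/3, 15/3) = 5.333 servings → $2.93.
oats + spinach with both tight: 0.5 servings and 4.167 servings → $2.54.
So the least-cost plan costs $1.50.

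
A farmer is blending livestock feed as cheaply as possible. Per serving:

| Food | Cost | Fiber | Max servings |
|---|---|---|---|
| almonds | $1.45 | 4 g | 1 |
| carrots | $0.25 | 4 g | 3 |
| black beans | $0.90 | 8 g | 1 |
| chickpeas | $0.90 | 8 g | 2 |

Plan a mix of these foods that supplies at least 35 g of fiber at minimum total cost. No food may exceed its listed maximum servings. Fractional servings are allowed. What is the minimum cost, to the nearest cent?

$3.34

Cost per g of fiber: carrots $0.0625, black beans $0.1125, chickpeas $0.1125, almonds $0.3625.
Take 3 servings of carrots: +12.0 g fiber for $0.75 (total $0.75, still need 23.0 g).
Take 1 serving of black beans: +8.0 g fiber for $0.90 (total $1.65, still need 15.0 g).
Take 1.875 servings of chickpeas: +15.0 g fiber for $1.69 (total $3.34, still need 0.0 g).
Filling from the cheapest source first is optimal under one linear minimum: $3.34.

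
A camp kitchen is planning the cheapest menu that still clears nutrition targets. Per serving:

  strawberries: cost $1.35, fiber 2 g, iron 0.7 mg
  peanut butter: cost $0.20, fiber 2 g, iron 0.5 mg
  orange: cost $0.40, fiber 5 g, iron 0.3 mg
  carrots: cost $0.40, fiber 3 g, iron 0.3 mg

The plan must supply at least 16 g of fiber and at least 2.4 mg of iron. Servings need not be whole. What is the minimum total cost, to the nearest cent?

$1.43

For a min-cost LP with two ≥-constraints, a basic feasible solution has at most two positive variables.
strawberries only: max(16/2, 2.4/0.7) = 8 servings → $10.80.
peanut butter only: max(16/2, 2.4/0.5) = 8 servings → $1.60.
orange only: max(16/5, 2.4/0.3) = 8 servings → $3.20.
carrots only: max(16/3, 2.4/0.3) = 8 servings → $3.20.
strawberries + peanut butter with both targets exact would need a negative amount; discard.
strawberries + orange with both tight: 2.483 servings and 2.207 servings → $4.23.
strawberries + carrots with both tight: 1.6 servings and 4.267 servings → $3.87.
peanut butter + orange with both tight: 3.789 servings and 1.684 servings → $1.43.
peanut butter + carrots with both tight: 2.667 servings and 3.556 servings → $1.96.
orange + carrots with both targets exact would need a negative amount; discard.
So the least-cost plan costs $1.43.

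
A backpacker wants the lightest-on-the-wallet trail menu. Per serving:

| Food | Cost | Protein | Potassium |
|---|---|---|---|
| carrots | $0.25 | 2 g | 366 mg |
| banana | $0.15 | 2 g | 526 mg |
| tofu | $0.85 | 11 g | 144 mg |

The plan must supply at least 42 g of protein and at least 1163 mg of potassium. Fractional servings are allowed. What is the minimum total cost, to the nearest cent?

$3.15

The cheapest plan sits at a corner of the feasible region — with two constraints it uses at most two foods.
carrots only: max(42/2, 1163/366) = 21 servings → $5.25.
banana only: max(42/2, 1163/526) = 21 servings → $3.15.
tofu only: max(42/11, 1163/144) = 8.076 servings → $6.86.
carrots + banana with both targets exact would need a negative amount; discard.
carrots + tofu with both tight: 1.804 servings and 3.49 servings → $3.42.
banana + tofu with both tight: 1.227 servings and 3.595 servings → $3.24.
The minimum over all feasible corners is $3.15.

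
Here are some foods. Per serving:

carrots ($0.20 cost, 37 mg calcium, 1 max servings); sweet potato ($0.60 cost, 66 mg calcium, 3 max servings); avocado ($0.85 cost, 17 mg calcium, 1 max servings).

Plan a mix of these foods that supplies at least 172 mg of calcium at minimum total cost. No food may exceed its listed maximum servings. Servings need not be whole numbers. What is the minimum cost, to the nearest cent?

$1.43

Cost per mg of calcium: carrots $0.0054, sweet potato $0.0091, avocado $0.0500.
Take 1 serving of carrots: +37.0 mg calcium for $0.20 (total $0.20, still need 135.0 mg).
Take 2.045 servings of sweet potato: +135.0 mg calcium for $1.23 (total $1.43, still need 0.0 mg).
Greedy by cheapest-per-mg is optimal for a single linear constraint, so the minimum cost is $1.43.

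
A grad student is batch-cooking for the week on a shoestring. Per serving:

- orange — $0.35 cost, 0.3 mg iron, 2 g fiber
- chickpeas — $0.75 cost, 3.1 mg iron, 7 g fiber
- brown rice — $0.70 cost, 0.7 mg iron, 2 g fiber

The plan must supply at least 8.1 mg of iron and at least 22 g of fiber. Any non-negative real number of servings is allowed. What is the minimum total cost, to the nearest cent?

Compare the cost at each extreme point of the feasible region.
orange only: max(8.1/0.3, 22/2) = 27 servings → $9.45.
chickpeas only: max(8.1/3.1, 22/7) = 3.143 servings → $2.36.
brown rice only: max(8.1/0.7, 22/2) = 11.57 servings → $8.10.
orange + chickpeas with both tight: 2.805 servings and 2.341 servings → $2.74.
orange + brown rice: the both-tight solution has a negative serving — not a feasible corner.
chickpeas + brown rice with both tight: 0.6154 servings and 8.846 servings → $6.65.
The minimum over all feasible corners is $2.36.

$2.36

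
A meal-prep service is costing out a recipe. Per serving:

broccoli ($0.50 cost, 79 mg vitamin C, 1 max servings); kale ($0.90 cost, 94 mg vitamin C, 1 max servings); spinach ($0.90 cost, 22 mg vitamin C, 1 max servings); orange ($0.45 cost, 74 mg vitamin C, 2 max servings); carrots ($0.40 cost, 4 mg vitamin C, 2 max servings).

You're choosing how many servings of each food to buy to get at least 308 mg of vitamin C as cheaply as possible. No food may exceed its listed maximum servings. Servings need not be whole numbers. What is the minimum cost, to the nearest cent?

Cost per mg of vitamin C: orange $0.0061, broccoli $0.0063, kale $0.0096, spinach $0.0409, carrots $0.1000.
Take 2 servings of orange: +148.0 mg vitamin C for $0.90 (total $0.90, still need 160.0 mg).
Take 1 serving of broccoli: +79.0 mg vitamin C for $0.50 (total $1.40, still need 81.0 mg).
Take 0.8617 servings of kale: +81.0 mg vitamin C for $0.78 (total $2.18, still need 0.0 mg).
Greedy by cheapest-per-mg is optimal for a single linear constraint, so the minimum cost is $2.18.

$2.18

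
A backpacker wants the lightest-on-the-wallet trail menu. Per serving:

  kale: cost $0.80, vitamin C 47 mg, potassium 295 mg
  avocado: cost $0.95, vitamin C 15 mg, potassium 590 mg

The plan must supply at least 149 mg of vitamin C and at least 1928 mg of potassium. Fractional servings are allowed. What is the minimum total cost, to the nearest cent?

Compare the cost at each extreme point of the feasible region.
kale only: max(149/47, 1928/295) = 6.536 servings → $5.23.
avocado only: max(149/15, 1928/590) = 9.933 servings → $9.44.
kale + avocado with both tight: 2.531 servings and 2.002 servings → $3.93.
The minimum over all feasible corners is $3.93.

$3.93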